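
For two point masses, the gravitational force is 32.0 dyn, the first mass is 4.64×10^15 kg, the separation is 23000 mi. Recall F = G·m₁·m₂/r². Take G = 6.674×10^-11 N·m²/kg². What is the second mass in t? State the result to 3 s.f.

1420 t

Solving F = G·m₁·m₂/r² for m₂: m₂ = F·r²/(G·m₁).
F = 32.0 dyn = 3.200×10^-4 N; m₁ = 4.64×10^15 kg; r = 23000 mi = 3.701×10^7 m; G = 6.674×10^-11 N·m²/kg².
m₂ = 1.416×10^6 kg
1.416×10^6 kg × (1 t / 1000 kg) = 1416 t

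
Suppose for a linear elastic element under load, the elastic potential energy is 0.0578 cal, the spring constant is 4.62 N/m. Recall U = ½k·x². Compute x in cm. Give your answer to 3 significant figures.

32.4 cm

Solving U = ½k·x² for x: x = √(2U/k).
U = 0.0578 cal = 0.2418 J; k = 4.62 N/m.
x = 0.3236 m
0.3236 m × (1 cm / 0.01000 m) = 32.36 cm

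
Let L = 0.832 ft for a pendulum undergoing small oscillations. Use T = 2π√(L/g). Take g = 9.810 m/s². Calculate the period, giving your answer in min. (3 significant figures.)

0.0168 min

T is given directly by: T = 2π√(L/g).
L = 0.832 ft = 0.2536 m; g = 9.810 m/s².
T = 1.010 s
1.010 s × (1 min / 60.00 s) = 0.01684 min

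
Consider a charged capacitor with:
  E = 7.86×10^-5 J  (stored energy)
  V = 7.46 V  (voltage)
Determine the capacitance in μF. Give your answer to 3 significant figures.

Rearranging E = ½C·V² for C: C = 2E/V².
E = 7.86×10^-5 J; V = 7.46 V.
C = 2.825×10^-6 F
2.825×10^-6 F × (1 μF / 1.000×10^-6 F) = 2.825 μF

2.82 μF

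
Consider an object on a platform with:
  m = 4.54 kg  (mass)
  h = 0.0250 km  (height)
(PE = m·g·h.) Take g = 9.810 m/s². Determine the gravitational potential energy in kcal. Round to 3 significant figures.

Directly: PE = mgh.
m = 4.54 kg; h = 0.0250 km = 25.00 m; g = 9.810 m/s².
PE = 1113 J
1113 J × (1 kcal / 4184 J) = 0.2661 kcal

0.266 kcal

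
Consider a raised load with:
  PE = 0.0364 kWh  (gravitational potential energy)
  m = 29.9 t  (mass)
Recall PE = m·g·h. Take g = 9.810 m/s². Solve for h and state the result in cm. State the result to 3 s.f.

44.7 cm

Rearranging: h = PE/(m·g).
PE = 0.0364 kWh = 1.310×10^5 J; m = 29.9 t = 29900 kg; g = 9.810 m/s².
h = 0.4467 m
0.4467 m × (1 cm / 0.01000 m) = 44.67 cm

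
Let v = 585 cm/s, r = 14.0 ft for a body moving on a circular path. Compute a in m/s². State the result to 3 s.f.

8.02 m/s²

a is given directly by: a = v²/r.
v = 585 cm/s = 5.850 m/s; r = 14.0 ft = 4.267 m.
a = 8.020 m/s²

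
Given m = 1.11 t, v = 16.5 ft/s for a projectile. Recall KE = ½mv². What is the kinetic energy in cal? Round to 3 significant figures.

3360 cal

Directly: KE = ½mv².
m = 1.11 t = 1110 kg; v = 16.5 ft/s = 5.029 m/s.
KE = 14038 J
14038 J × (1 cal / 4.184 J) = 3355 cal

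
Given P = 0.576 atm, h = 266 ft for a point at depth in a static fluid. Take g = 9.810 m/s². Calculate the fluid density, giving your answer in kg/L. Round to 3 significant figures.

0.0734 kg/L

Solving P = ρ·g·h for ρ: ρ = P/(g·h).
P = 0.576 atm = 58363 Pa; h = 266 ft = 81.08 m; g = 9.810 m/s².
ρ = 73.38 kg/m³
73.38 kg/m³ × (1 kg/L / 1000 kg/m³) = 0.07338 kg/L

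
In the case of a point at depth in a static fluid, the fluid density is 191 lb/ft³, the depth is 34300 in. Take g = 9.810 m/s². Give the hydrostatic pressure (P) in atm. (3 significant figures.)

258 atm

P is given directly by: P = ρgh.
ρ = 191 lb/ft³ = 3060 kg/m³; h = 34300 in = 871.2 m; g = 9.810 m/s².
P = 2.615×10^7 Pa
2.615×10^7 Pa × (1 atm / 1.013×10^5 Pa) = 258.1 atm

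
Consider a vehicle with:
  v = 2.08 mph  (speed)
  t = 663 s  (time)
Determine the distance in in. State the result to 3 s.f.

Rearranging: d = v·t.
v = 2.08 mph = 0.9298 m/s; t = 663 s.
d = 616.5 m
616.5 m × (1 in / 0.02540 m) = 24271 in

24300 in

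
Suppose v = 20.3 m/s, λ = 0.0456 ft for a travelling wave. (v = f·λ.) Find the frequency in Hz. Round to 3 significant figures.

Rearranging: f = v/λ.
v = 20.3 m/s; λ = 0.0456 ft = 0.01390 m.
f = 1461 Hz

1460 Hz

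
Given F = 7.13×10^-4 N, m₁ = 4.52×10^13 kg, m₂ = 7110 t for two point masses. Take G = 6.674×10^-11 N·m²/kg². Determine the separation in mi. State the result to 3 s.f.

3410 mi

Rearranging: r = √(G·m₁m₂/F).
F = 7.13×10^-4 N; m₁ = 4.52×10^13 kg; m₂ = 7110 t = 7.110×10^6 kg; G = 6.674×10^-11 N·m²/kg².
r = 5.485×10^6 m
5.485×10^6 m × (1 mi / 1609 m) = 3408 mi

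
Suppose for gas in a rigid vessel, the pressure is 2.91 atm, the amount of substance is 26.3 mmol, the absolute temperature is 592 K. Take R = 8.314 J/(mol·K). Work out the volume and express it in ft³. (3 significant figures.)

From the ideal-gas law: V = nRT/P.
P = 2.91 atm = 2.949×10^5 Pa; n = 26.3 mmol = 0.02630 mol; T = 592 K; R = 8.314 J/(mol·K).
V = 4.390×10^-4 m³
4.390×10^-4 m³ × (1 ft³ / 0.02832 m³) = 0.01550 ft³

0.0155 ft³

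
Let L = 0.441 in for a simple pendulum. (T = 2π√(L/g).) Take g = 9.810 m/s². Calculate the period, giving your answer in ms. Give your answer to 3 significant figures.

Directly: T = 2π√(L/g).
L = 0.441 in = 0.01120 m; g = 9.810 m/s².
T = 0.2123 s
0.2123 s × (1 ms / 0.001000 s) = 212.3 ms

212 ms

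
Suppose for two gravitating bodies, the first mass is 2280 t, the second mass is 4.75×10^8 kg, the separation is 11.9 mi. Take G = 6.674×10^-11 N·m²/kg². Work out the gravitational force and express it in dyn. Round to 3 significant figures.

19.7 dyn

Directly: F = Gm₁m₂/r².
m₁ = 2280 t = 2.280×10^6 kg; m₂ = 4.75×10^8 kg; r = 11.9 mi = 19151 m; G = 6.674×10^-11 N·m²/kg².
F = 1.971×10^-4 N  (the unit combination reduces to kg·m/s² = N)
1.971×10^-4 N × (1 dyn / 1.000×10^-5 N) = 19.71 dyn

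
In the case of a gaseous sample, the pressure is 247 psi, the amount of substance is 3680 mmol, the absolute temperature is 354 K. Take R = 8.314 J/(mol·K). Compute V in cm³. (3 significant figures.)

From the ideal-gas law: V = nRT/P.
P = 247 psi = 1.703×10^6 Pa; n = 3680 mmol = 3.680 mol; T = 354 K; R = 8.314 J/(mol·K).
V = 0.006360 m³
0.006360 m³ × (1 cm³ / 1.000×10^-6 m³) = 6360 cm³

6360 cm³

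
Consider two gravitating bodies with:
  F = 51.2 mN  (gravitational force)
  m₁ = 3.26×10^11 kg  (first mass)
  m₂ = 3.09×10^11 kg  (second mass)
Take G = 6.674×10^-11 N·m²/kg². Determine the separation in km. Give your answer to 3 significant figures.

Rearranging: r = √(G·m₁m₂/F).
F = 51.2 mN = 0.05120 N; m₁ = 3.26×10^11 kg; m₂ = 3.09×10^11 kg; G = 6.674×10^-11 N·m²/kg².
r = 1.146×10^7 m
1.146×10^7 m × (1 km / 1000 m) = 11459 km

11500 km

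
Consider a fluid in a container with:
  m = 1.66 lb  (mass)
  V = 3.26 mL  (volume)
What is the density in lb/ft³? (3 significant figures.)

Directly: ρ = m/V.
m = 1.66 lb = 0.7530 kg; V = 3.26 mL = 3.260×10^-6 m³.
ρ = 2.310×10^5 kg/m³
2.310×10^5 kg/m³ × (1 lb/ft³ / 16.02 kg/m³) = 14419 lb/ft³

14400 lb/ft³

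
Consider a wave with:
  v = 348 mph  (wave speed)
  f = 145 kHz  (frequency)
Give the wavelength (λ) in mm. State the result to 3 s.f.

Solving v = f·λ for λ: λ = v/f.
v = 348 mph = 155.6 m/s; f = 145 kHz = 1.450×10^5 Hz.
λ = 0.001073 m
0.001073 m × (1 mm / 0.001000 m) = 1.073 mm

1.07 mm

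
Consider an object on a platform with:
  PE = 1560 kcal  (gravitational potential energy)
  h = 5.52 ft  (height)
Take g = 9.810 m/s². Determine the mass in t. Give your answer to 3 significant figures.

395 t

Rearranging PE = m·g·h for m: m = PE/(g·h).
PE = 1560 kcal = 6.527×10^6 J; h = 5.52 ft = 1.682 m; g = 9.810 m/s².
m = 3.955×10^5 kg
3.955×10^5 kg × (1 t / 1000 kg) = 395.5 t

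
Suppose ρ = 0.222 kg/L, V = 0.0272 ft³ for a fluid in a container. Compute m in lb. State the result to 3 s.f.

0.377 lb

Rearranging: m = ρV.
ρ = 0.222 kg/L = 222.0 kg/m³; V = 0.0272 ft³ = 7.702×10^-4 m³.
m = 0.1710 kg
0.1710 kg × (1 lb / 0.4536 kg) = 0.3770 lb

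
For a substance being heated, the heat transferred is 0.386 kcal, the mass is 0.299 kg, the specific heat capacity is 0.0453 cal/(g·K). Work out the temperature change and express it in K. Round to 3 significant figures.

Solving Q = m·c·ΔT for ΔT: ΔT = Q/(m·c).
Q = 0.386 kcal = 1615 J; m = 0.299 kg; c = 0.0453 cal/(g·K) = 189.5 J/(kg·K).
ΔT = 28.50 K

28.5 K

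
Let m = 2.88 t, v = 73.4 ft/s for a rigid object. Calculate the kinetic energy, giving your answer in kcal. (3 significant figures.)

172 kcal

Directly: KE = ½mv².
m = 2.88 t = 2880 kg; v = 73.4 ft/s = 22.37 m/s.
KE = 7.207×10^5 J  (the unit combination reduces to kg·m²/s² = J)
7.207×10^5 J × (1 kcal / 4184 J) = 172.3 kcal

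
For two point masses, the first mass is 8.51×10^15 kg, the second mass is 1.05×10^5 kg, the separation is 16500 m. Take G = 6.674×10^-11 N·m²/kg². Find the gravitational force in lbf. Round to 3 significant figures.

49.2 lbf

F is given directly by: F = Gm₁m₂/r².
m₁ = 8.51×10^15 kg; m₂ = 1.05×10^5 kg; r = 16500 m; G = 6.674×10^-11 N·m²/kg².
F = 219.0 N  (the unit combination reduces to kg·m/s² = N)
219.0 N × (1 lbf / 4.448 N) = 49.24 lbf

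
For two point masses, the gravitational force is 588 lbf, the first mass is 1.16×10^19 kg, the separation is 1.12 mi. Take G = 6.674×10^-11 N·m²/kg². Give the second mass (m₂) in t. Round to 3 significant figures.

From Newton's law of gravitation: m₂ = F·r²/(G·m₁).
F = 588 lbf = 2616 N; m₁ = 1.16×10^19 kg; r = 1.12 mi = 1802 m; G = 6.674×10^-11 N·m²/kg².
m₂ = 10.98 kg
10.98 kg × (1 t / 1000 kg) = 0.01098 t

0.0110 t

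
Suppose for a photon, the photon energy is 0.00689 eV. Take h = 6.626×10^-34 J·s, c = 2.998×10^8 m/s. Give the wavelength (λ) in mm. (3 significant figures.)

Rearranging E = h·c/λ for λ: λ = hc/E.
E = 0.00689 eV = 1.104×10^-21 J; h = 6.626×10^-34 J·s; c = 2.998×10^8 m/s.
λ = 1.800×10^-4 m
1.800×10^-4 m × (1 mm / 0.001000 m) = 0.1800 mm

0.180 mm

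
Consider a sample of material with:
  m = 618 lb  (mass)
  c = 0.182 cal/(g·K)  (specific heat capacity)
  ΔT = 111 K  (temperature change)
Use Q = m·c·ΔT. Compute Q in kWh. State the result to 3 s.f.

6.58 kWh

Q is given directly by: Q = mcΔT.
m = 618 lb = 280.3 kg; c = 0.182 cal/(g·K) = 761.5 J/(kg·K); ΔT = 111 K.
Q = 2.369×10^7 J
2.369×10^7 J × (1 kWh / 3.600×10^6 J) = 6.582 kWh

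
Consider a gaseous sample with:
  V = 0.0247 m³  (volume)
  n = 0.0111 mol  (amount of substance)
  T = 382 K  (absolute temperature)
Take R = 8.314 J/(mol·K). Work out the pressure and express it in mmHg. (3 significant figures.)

P is given directly by: P = nRT/V.
V = 0.0247 m³; n = 0.0111 mol; T = 382 K; R = 8.314 J/(mol·K).
P = 1427 Pa
1427 Pa × (1 mmHg / 133.3 Pa) = 10.71 mmHg

10.7 mmHg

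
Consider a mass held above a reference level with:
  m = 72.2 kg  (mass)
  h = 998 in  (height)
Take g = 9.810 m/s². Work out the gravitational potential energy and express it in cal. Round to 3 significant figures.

Directly: PE = mgh.
m = 72.2 kg; h = 998 in = 25.35 m; g = 9.810 m/s².
PE = 17954 J  (the unit combination reduces to kg·m²/s² = J)
17954 J × (1 cal / 4.184 J) = 4291 cal

4290 cal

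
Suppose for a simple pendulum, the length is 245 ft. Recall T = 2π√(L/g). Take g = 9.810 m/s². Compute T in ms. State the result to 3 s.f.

17300 ms

T is given directly by: T = 2π√(L/g).
L = 245 ft = 74.68 m; g = 9.810 m/s².
T = 17.34 s
17.34 s × (1 ms / 0.001000 s) = 17335 ms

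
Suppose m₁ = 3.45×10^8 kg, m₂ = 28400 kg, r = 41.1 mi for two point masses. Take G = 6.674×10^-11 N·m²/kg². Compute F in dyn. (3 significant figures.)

From Newton's law of gravitation: F = Gm₁m₂/r².
m₁ = 3.45×10^8 kg; m₂ = 28400 kg; r = 41.1 mi = 66144 m; G = 6.674×10^-11 N·m²/kg².
F = 1.495×10^-7 N  (the unit combination reduces to kg·m/s² = N)
1.495×10^-7 N × (1 dyn / 1.000×10^-5 N) = 0.01495 dyn

0.0149 dyn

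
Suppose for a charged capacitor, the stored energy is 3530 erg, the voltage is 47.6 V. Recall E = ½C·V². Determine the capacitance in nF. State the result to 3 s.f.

Solving E = ½C·V² for C: C = 2E/V².
E = 3530 erg = 3.530×10^-4 J; V = 47.6 V.
C = 3.116×10^-7 F
3.116×10^-7 F × (1 nF / 1.000×10^-9 F) = 311.6 nF

312 nF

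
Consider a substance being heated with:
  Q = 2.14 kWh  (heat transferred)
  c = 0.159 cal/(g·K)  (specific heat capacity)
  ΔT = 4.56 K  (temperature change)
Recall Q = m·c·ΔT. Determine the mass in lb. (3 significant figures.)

Solving Q = m·c·ΔT for m: m = Q/(c·ΔT).
Q = 2.14 kWh = 7.704×10^6 J; c = 0.159 cal/(g·K) = 665.3 J/(kg·K); ΔT = 4.56 K.
m = 2540 kg
2540 kg × (1 lb / 0.4536 kg) = 5599 lb

5600 lb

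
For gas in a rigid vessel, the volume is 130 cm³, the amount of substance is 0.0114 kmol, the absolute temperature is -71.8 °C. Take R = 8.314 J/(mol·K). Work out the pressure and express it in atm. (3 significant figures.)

Directly: P = nRT/V.
V = 130 cm³ = 1.300×10^-4 m³; n = 0.0114 kmol = 11.40 mol; T = -71.8 °C = 201.3 K; R = 8.314 J/(mol·K).
P = 1.468×10^8 Pa
1.468×10^8 Pa × (1 atm / 1.013×10^5 Pa) = 1449 atm

1450 atm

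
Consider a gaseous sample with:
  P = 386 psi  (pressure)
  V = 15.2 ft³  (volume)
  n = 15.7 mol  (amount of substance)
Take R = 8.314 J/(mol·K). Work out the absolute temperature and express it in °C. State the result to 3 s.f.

8500 °C

Solving PV = nRT for T: T = PV/(nR).
P = 386 psi = 2.661×10^6 Pa; V = 15.2 ft³ = 0.4304 m³; n = 15.7 mol; R = 8.314 J/(mol·K).
T = 8776 K
8776 K − 273.15 = 8503 °C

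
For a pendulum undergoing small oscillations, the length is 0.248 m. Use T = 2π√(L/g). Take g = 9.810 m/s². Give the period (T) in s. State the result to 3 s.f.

T is given directly by: T = 2π√(L/g).
L = 0.248 m; g = 9.810 m/s².
T = 0.9990 s

0.999 s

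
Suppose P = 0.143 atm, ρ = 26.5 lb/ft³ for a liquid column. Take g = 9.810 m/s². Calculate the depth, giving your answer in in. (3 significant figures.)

Rearranging: h = P/(ρ·g).
P = 0.143 atm = 14489 Pa; ρ = 26.5 lb/ft³ = 424.5 kg/m³; g = 9.810 m/s².
h = 3.480 m
3.480 m × (1 in / 0.02540 m) = 137.0 in

137 in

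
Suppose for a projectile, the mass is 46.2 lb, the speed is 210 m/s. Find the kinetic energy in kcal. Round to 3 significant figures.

Directly: KE = ½mv².
m = 46.2 lb = 20.96 kg; v = 210 m/s.
KE = 4.621×10^5 J
4.621×10^5 J × (1 kcal / 4184 J) = 110.4 kcal

110 kcal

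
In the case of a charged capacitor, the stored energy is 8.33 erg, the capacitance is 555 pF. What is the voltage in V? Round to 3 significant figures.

Rearranging E = ½C·V² for V: V = √(2E/C).
E = 8.33 erg = 8.330×10^-7 J; C = 555 pF = 5.550×10^-10 F.
V = 54.79 V

54.8 V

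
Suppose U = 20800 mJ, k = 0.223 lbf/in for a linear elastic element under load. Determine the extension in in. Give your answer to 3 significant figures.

Rearranging: x = √(2U/k).
U = 20800 mJ = 20.80 J; k = 0.223 lbf/in = 39.05 N/m.
x = 1.032 m
1.032 m × (1 in / 0.02540 m) = 40.63 in

40.6 in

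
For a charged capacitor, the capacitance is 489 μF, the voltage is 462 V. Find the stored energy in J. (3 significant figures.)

52.2 J

Directly: E = ½CV².
C = 489 μF = 4.890×10^-4 F; V = 462 V.
E = 52.19 J  (the unit combination reduces to kg·m²/s² = J)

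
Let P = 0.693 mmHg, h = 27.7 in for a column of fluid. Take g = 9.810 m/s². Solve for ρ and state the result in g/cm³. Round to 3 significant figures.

Solving P = ρ·g·h for ρ: ρ = P/(g·h).
P = 0.693 mmHg = 92.39 Pa; h = 27.7 in = 0.7036 m; g = 9.810 m/s².
ρ = 13.39 kg/m³
13.39 kg/m³ × (1 g/cm³ / 1000 kg/m³) = 0.01339 g/cm³

0.0134 g/cm³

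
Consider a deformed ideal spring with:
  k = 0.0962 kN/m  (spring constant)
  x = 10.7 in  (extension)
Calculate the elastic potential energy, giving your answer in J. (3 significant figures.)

3.55 J

Directly: U = ½kx².
k = 0.0962 kN/m = 96.20 N/m; x = 10.7 in = 0.2718 m.
U = 3.553 J  (the unit combination reduces to kg·m²/s² = J)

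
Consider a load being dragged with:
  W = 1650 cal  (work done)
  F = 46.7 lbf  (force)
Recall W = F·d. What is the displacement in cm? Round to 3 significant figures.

3320 cm

Rearranging W = F·d for d: d = W/F.
W = 1650 cal = 6904 J; F = 46.7 lbf = 207.7 N.
d = 33.23 m
33.23 m × (1 cm / 0.01000 m) = 3323 cm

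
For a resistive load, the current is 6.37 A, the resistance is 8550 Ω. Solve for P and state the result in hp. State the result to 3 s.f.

Directly: P = I²R.
I = 6.37 A; R = 8550 Ω.
P = 3.469×10^5 W
3.469×10^5 W × (1 hp / 745.7 W) = 465.2 hp

465 hp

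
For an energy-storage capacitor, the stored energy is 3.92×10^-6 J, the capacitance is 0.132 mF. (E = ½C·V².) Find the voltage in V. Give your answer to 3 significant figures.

Rearranging E = ½C·V² for V: V = √(2E/C).
E = 3.92×10^-6 J; C = 0.132 mF = 1.320×10^-4 F.
V = 0.2437 V  (the unit combination reduces to kg·m²/(A·s³) = V)

0.244 V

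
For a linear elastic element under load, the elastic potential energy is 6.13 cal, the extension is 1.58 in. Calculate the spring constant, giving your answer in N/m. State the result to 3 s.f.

31800 N/m

Solving U = ½k·x² for k: k = 2U/x².
U = 6.13 cal = 25.65 J; x = 1.58 in = 0.04013 m.
k = 31849 N/m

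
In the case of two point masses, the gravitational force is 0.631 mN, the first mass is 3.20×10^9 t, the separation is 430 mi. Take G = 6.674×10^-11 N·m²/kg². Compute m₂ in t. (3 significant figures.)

From Newton's law of gravitation: m₂ = F·r²/(G·m₁).
F = 0.631 mN = 6.310×10^-4 N; m₁ = 3.20×10^9 t = 3.200×10^12 kg; r = 430 mi = 6.920×10^5 m; G = 6.674×10^-11 N·m²/kg².
m₂ = 1.415×10^6 kg
1.415×10^6 kg × (1 t / 1000 kg) = 1415 t

1410 t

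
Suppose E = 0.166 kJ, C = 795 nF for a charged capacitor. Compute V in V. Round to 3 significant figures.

Rearranging E = ½C·V² for V: V = √(2E/C).
E = 0.166 kJ = 166.0 J; C = 795 nF = 7.950×10^-7 F.
V = 20436 V

20400 V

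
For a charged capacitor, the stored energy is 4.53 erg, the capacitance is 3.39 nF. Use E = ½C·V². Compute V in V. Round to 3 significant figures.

Solving E = ½C·V² for V: V = √(2E/C).
E = 4.53 erg = 4.530×10^-7 J; C = 3.39 nF = 3.390×10^-9 F.
V = 16.35 V

16.3 V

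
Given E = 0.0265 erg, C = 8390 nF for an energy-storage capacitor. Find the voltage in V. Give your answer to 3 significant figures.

0.0251 V

Rearranging E = ½C·V² for V: V = √(2E/C).
E = 0.0265 erg = 2.650×10^-9 J; C = 8390 nF = 8.390×10^-6 F.
V = 0.02513 V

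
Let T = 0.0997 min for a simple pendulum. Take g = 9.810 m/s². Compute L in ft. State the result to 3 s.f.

29.2 ft

Rearranging: L = g·(T/2π)².
T = 0.0997 min = 5.982 s; g = 9.810 m/s².
L = 8.892 m
8.892 m × (1 ft / 0.3048 m) = 29.17 ft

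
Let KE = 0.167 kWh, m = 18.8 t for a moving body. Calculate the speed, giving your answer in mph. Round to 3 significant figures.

Rearranging KE = ½mv² for v: v = √(2·KE/m).
KE = 0.167 kWh = 6.012×10^5 J; m = 18.8 t = 18800 kg.
v = 7.997 m/s
7.997 m/s × (1 mph / 0.4470 m/s) = 17.89 mph

17.9 mph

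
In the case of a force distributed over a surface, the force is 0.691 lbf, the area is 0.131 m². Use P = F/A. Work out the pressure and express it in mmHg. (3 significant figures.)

0.176 mmHg

Directly: P = F/A.
F = 0.691 lbf = 3.074 N; A = 0.131 m².
P = 23.46 Pa  (the unit combination reduces to kg/(m·s²) = Pa)
23.46 Pa × (1 mmHg / 133.3 Pa) = 0.1760 mmHg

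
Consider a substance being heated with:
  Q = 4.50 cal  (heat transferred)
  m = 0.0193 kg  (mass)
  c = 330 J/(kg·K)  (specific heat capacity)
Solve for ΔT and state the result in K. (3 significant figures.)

Rearranging: ΔT = Q/(m·c).
Q = 4.50 cal = 18.83 J; m = 0.0193 kg; c = 330 J/(kg·K).
ΔT = 2.956 K

2.96 K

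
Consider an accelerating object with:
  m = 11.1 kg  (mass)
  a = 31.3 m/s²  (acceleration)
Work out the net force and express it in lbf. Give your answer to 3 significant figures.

78.1 lbf

From Newton's second law: F = m·a.
m = 11.1 kg; a = 31.3 m/s².
F = 347.4 N
347.4 N × (1 lbf / 4.448 N) = 78.11 lbf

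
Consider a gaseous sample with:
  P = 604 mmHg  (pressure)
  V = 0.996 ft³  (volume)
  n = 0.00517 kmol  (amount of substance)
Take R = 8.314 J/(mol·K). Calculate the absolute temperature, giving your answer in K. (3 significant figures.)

52.8 K

Solving PV = nRT for T: T = PV/(nR).
P = 604 mmHg = 80526 Pa; V = 0.996 ft³ = 0.02820 m³; n = 0.00517 kmol = 5.170 mol; R = 8.314 J/(mol·K).
T = 52.84 K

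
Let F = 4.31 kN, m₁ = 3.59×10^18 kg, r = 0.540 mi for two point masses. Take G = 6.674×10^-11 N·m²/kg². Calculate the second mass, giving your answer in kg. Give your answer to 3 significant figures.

13.6 kg

Rearranging F = G·m₁·m₂/r² for m₂: m₂ = F·r²/(G·m₁).
F = 4.31 kN = 4310 N; m₁ = 3.59×10^18 kg; r = 0.540 mi = 869.0 m; G = 6.674×10^-11 N·m²/kg².
m₂ = 13.59 kg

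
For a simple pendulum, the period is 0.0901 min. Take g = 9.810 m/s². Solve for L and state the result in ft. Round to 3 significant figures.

23.8 ft

Rearranging T = 2π√(L/g) for L: L = g·(T/2π)².
T = 0.0901 min = 5.406 s; g = 9.810 m/s².
L = 7.262 m
7.262 m × (1 ft / 0.3048 m) = 23.83 ft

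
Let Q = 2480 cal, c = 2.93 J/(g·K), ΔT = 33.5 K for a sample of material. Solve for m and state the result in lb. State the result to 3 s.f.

Solving Q = m·c·ΔT for m: m = Q/(c·ΔT).
Q = 2480 cal = 10376 J; c = 2.93 J/(g·K) = 2930 J/(kg·K); ΔT = 33.5 K.
m = 0.1057 kg
0.1057 kg × (1 lb / 0.4536 kg) = 0.2331 lb

0.233 lb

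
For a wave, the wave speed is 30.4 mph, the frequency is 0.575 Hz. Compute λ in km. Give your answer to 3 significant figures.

Rearranging v = f·λ for λ: λ = v/f.
v = 30.4 mph = 13.59 m/s; f = 0.575 Hz.
λ = 23.63 m
23.63 m × (1 km / 1000 m) = 0.02363 km

0.0236 km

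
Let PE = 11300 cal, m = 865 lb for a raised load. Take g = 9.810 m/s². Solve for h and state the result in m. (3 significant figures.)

Rearranging PE = m·g·h for h: h = PE/(m·g).
PE = 11300 cal = 47279 J; m = 865 lb = 392.4 kg; g = 9.810 m/s².
h = 12.28 m

12.3 m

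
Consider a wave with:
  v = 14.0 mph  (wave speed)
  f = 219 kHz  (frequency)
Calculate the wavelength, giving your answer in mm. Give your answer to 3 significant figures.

0.0286 mm

Rearranging: λ = v/f.
v = 14.0 mph = 6.259 m/s; f = 219 kHz = 2.190×10^5 Hz.
λ = 2.858×10^-5 m
2.858×10^-5 m × (1 mm / 0.001000 m) = 0.02858 mm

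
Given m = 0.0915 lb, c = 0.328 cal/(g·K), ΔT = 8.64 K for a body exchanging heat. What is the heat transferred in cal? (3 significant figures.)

118 cal

Directly: Q = mcΔT.
m = 0.0915 lb = 0.04150 kg; c = 0.328 cal/(g·K) = 1372 J/(kg·K); ΔT = 8.64 K.
Q = 492.1 J  (the unit combination reduces to kg·m²/s² = J)
492.1 J × (1 cal / 4.184 J) = 117.6 cal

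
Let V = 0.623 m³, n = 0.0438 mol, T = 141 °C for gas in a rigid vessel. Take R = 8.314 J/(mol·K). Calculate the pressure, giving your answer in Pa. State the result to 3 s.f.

From the ideal-gas law: P = nRT/V.
V = 0.623 m³; n = 0.0438 mol; T = 141 °C = 414.1 K; R = 8.314 J/(mol·K).
P = 242.1 Pa

242 Pa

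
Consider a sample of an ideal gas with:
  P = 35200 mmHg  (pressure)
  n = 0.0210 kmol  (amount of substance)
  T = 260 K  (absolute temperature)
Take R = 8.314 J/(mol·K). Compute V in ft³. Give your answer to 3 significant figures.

0.342 ft³

Solving PV = nRT for V: V = nRT/P.
P = 35200 mmHg = 4.693×10^6 Pa; n = 0.0210 kmol = 21.00 mol; T = 260 K; R = 8.314 J/(mol·K).
V = 0.009673 m³
0.009673 m³ × (1 ft³ / 0.02832 m³) = 0.3416 ft³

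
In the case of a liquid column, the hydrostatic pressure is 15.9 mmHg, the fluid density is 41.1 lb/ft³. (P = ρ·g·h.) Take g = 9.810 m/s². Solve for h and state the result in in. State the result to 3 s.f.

Rearranging: h = P/(ρ·g).
P = 15.9 mmHg = 2120 Pa; ρ = 41.1 lb/ft³ = 658.4 kg/m³; g = 9.810 m/s².
h = 0.3282 m
0.3282 m × (1 in / 0.02540 m) = 12.92 in

12.9 in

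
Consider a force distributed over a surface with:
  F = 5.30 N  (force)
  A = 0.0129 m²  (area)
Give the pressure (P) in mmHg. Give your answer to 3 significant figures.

P is given directly by: P = F/A.
F = 5.30 N; A = 0.0129 m².
P = 410.9 Pa  (the unit combination reduces to kg/(m·s²) = Pa)
410.9 Pa × (1 mmHg / 133.3 Pa) = 3.082 mmHg

3.08 mmHg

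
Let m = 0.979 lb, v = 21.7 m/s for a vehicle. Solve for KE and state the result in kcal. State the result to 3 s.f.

KE is given directly by: KE = ½mv².
m = 0.979 lb = 0.4441 kg; v = 21.7 m/s.
KE = 104.6 J
104.6 J × (1 kcal / 4184 J) = 0.02499 kcal

0.0250 kcal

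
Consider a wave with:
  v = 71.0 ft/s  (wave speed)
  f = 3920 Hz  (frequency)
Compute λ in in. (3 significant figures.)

Rearranging v = f·λ for λ: λ = v/f.
v = 71.0 ft/s = 21.64 m/s; f = 3920 Hz.
λ = 0.005521 m
0.005521 m × (1 in / 0.02540 m) = 0.2173 in

0.217 in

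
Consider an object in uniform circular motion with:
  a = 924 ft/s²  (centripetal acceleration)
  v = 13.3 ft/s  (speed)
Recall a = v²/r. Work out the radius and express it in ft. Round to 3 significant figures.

Rearranging: r = v²/a.
a = 924 ft/s² = 281.6 m/s²; v = 13.3 ft/s = 4.054 m/s.
r = 0.05835 m
0.05835 m × (1 ft / 0.3048 m) = 0.1914 ft

0.191 ft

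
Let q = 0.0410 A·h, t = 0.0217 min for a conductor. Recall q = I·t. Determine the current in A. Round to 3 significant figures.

Rearranging q = I·t for I: I = q/t.
q = 0.0410 A·h = 147.6 C; t = 0.0217 min = 1.302 s.
I = 113.4 A

113 A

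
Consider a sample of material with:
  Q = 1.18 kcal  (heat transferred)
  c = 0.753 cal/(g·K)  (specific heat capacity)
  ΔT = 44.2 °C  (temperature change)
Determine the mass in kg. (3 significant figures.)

Rearranging: m = Q/(c·ΔT).
Q = 1.18 kcal = 4937 J; c = 0.753 cal/(g·K) = 3151 J/(kg·K); ΔT = 44.2 °C = 44.20 K.
m = 0.03545 kg

0.0355 kg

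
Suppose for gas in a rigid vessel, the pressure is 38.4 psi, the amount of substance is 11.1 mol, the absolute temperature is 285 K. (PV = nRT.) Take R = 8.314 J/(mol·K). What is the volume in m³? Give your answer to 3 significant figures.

0.0993 m³

From the ideal-gas law: V = nRT/P.
P = 38.4 psi = 2.648×10^5 Pa; n = 11.1 mol; T = 285 K; R = 8.314 J/(mol·K).
V = 0.09934 m³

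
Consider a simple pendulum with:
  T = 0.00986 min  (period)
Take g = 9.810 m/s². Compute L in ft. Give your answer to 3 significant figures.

0.285 ft

Rearranging: L = g·(T/2π)².
T = 0.00986 min = 0.5916 s; g = 9.810 m/s².
L = 0.08697 m
0.08697 m × (1 ft / 0.3048 m) = 0.2853 ft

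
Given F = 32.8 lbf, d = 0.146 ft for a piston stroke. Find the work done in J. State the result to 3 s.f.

W is given directly by: W = F·d.
F = 32.8 lbf = 145.9 N; d = 0.146 ft = 0.04450 m.
W = 6.493 J

6.49 J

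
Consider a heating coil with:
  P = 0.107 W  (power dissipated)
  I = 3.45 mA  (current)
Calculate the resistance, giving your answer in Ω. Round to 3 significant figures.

8990 Ω

Rearranging: R = P/I².
P = 0.107 W; I = 3.45 mA = 0.003450 A.
R = 8990 Ω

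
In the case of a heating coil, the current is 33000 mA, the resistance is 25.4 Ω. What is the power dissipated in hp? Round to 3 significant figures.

37.1 hp

P is given directly by: P = I²R.
I = 33000 mA = 33.00 A; R = 25.4 Ω.
P = 27661 W
27661 W × (1 hp / 745.7 W) = 37.09 hp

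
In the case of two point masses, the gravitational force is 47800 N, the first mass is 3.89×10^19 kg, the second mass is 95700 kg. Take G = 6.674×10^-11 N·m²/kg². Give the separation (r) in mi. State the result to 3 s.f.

From Newton's law of gravitation: r = √(G·m₁m₂/F).
F = 47800 N; m₁ = 3.89×10^19 kg; m₂ = 95700 kg; G = 6.674×10^-11 N·m²/kg².
r = 72096 m
72096 m × (1 mi / 1609 m) = 44.80 mi

44.8 mi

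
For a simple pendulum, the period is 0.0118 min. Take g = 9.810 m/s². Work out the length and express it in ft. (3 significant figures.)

Rearranging: L = g·(T/2π)².
T = 0.0118 min = 0.7080 s; g = 9.810 m/s².
L = 0.1246 m
0.1246 m × (1 ft / 0.3048 m) = 0.4087 ft

0.409 ft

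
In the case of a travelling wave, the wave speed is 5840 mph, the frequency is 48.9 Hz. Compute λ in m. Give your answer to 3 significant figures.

Solving v = f·λ for λ: λ = v/f.
v = 5840 mph = 2611 m/s; f = 48.9 Hz.
λ = 53.39 m

53.4 m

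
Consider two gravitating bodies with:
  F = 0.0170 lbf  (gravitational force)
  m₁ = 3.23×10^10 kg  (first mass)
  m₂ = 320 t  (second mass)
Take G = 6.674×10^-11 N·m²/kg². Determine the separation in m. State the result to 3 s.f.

3020 m

Rearranging F = G·m₁·m₂/r² for r: r = √(G·m₁m₂/F).
F = 0.0170 lbf = 0.07562 N; m₁ = 3.23×10^10 kg; m₂ = 320 t = 3.200×10^5 kg; G = 6.674×10^-11 N·m²/kg².
r = 3020 m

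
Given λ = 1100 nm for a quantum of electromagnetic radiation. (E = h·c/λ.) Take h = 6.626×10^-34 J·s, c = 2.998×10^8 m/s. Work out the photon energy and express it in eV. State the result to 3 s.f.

E is given directly by: E = hc/λ.
λ = 1100 nm = 1.100×10^-6 m; h = 6.626×10^-34 J·s; c = 2.998×10^8 m/s.
E = 1.806×10^-19 J
1.806×10^-19 J × (1 eV / 1.602×10^-19 J) = 1.127 eV

1.13 eV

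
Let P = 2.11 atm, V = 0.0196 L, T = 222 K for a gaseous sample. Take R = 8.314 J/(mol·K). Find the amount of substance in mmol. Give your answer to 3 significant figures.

Rearranging: n = PV/(RT).
P = 2.11 atm = 2.138×10^5 Pa; V = 0.0196 L = 1.960×10^-5 m³; T = 222 K; R = 8.314 J/(mol·K).
n = 0.002270 mol
0.002270 mol × (1 mmol / 0.001000 mol) = 2.270 mmol

2.27 mmol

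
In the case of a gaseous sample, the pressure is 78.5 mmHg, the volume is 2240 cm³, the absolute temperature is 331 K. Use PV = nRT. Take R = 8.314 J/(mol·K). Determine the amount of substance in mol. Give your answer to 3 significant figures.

0.00852 mol

Rearranging: n = PV/(RT).
P = 78.5 mmHg = 10466 Pa; V = 2240 cm³ = 0.002240 m³; T = 331 K; R = 8.314 J/(mol·K).
n = 0.008519 mol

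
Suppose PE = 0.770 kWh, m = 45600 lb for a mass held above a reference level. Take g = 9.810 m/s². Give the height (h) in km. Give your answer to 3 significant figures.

0.0137 km

Rearranging: h = PE/(m·g).
PE = 0.770 kWh = 2.772×10^6 J; m = 45600 lb = 20684 kg; g = 9.810 m/s².
h = 13.66 m
13.66 m × (1 km / 1000 m) = 0.01366 km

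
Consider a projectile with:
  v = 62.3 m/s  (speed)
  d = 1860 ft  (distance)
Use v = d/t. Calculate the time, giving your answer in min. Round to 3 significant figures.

0.152 min

Rearranging: t = d/v.
v = 62.3 m/s; d = 1860 ft = 566.9 m.
t = 9.100 s
9.100 s × (1 min / 60.00 s) = 0.1517 min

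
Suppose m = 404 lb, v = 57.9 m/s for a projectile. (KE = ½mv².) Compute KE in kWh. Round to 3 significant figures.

0.0853 kWh

Directly: KE = ½mv².
m = 404 lb = 183.3 kg; v = 57.9 m/s.
KE = 3.072×10^5 J
3.072×10^5 J × (1 kWh / 3.600×10^6 J) = 0.08532 kWh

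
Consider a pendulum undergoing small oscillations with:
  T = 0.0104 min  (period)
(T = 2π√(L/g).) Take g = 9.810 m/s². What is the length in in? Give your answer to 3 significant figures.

3.81 in

Rearranging T = 2π√(L/g) for L: L = g·(T/2π)².
T = 0.0104 min = 0.6240 s; g = 9.810 m/s².
L = 0.09676 m
0.09676 m × (1 in / 0.02540 m) = 3.809 in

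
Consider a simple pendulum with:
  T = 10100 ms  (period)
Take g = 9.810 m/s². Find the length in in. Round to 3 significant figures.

998 in

Solving T = 2π√(L/g) for L: L = g·(T/2π)².
T = 10100 ms = 10.10 s; g = 9.810 m/s².
L = 25.35 m
25.35 m × (1 in / 0.02540 m) = 998.0 in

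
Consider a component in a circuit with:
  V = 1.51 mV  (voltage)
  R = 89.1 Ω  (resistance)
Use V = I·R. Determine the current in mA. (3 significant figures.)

0.0169 mA

Rearranging: I = V/R.
V = 1.51 mV = 0.001510 V; R = 89.1 Ω.
I = 1.695×10^-5 A
1.695×10^-5 A × (1 mA / 0.001000 A) = 0.01695 mA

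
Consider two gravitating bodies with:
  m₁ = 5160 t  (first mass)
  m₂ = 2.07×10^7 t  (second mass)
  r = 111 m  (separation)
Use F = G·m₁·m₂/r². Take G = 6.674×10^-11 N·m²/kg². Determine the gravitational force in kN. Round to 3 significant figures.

From Newton's law of gravitation: F = Gm₁m₂/r².
m₁ = 5160 t = 5.160×10^6 kg; m₂ = 2.07×10^7 t = 2.070×10^10 kg; r = 111 m; G = 6.674×10^-11 N·m²/kg².
F = 578.6 N  (the unit combination reduces to kg·m/s² = N)
578.6 N × (1 kN / 1000 N) = 0.5786 kN

0.579 kN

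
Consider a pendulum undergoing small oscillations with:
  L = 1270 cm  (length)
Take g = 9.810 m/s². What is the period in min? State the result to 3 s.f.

Directly: T = 2π√(L/g).
L = 1270 cm = 12.70 m; g = 9.810 m/s².
T = 7.149 s
7.149 s × (1 min / 60.00 s) = 0.1192 min

0.119 min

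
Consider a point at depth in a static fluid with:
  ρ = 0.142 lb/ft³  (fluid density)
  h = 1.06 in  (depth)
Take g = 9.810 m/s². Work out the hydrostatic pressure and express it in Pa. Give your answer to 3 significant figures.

0.601 Pa

P is given directly by: P = ρgh.
ρ = 0.142 lb/ft³ = 2.275 kg/m³; h = 1.06 in = 0.02692 m; g = 9.810 m/s².
P = 0.6008 Pa  (the unit combination reduces to kg/(m·s²) = Pa)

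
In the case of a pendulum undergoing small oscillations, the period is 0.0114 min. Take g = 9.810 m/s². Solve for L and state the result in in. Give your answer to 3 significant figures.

Solving T = 2π√(L/g) for L: L = g·(T/2π)².
T = 0.0114 min = 0.6840 s; g = 9.810 m/s².
L = 0.1163 m
0.1163 m × (1 in / 0.02540 m) = 4.577 in

4.58 in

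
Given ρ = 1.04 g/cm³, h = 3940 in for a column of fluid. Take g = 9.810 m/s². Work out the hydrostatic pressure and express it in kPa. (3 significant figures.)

1020 kPa

P is given directly by: P = ρgh.
ρ = 1.04 g/cm³ = 1040 kg/m³; h = 3940 in = 100.1 m; g = 9.810 m/s².
P = 1.021×10^6 Pa  (the unit combination reduces to kg/(m·s²) = Pa)
1.021×10^6 Pa × (1 kPa / 1000 Pa) = 1021 kPa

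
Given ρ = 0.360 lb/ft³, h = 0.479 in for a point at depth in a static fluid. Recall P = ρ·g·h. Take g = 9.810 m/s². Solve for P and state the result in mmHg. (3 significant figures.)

0.00516 mmHg

Directly: P = ρgh.
ρ = 0.360 lb/ft³ = 5.767 kg/m³; h = 0.479 in = 0.01217 m; g = 9.810 m/s².
P = 0.6883 Pa
0.6883 Pa × (1 mmHg / 133.3 Pa) = 0.005162 mmHg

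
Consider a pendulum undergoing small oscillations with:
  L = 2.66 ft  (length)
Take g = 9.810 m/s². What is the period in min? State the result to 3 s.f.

T is given directly by: T = 2π√(L/g).
L = 2.66 ft = 0.8108 m; g = 9.810 m/s².
T = 1.806 s
1.806 s × (1 min / 60.00 s) = 0.03011 min

0.0301 min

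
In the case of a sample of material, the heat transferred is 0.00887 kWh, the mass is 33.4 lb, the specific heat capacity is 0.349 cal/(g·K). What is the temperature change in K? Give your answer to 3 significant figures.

Solving Q = m·c·ΔT for ΔT: ΔT = Q/(m·c).
Q = 0.00887 kWh = 31932 J; m = 33.4 lb = 15.15 kg; c = 0.349 cal/(g·K) = 1460 J/(kg·K).
ΔT = 1.443 K

1.44 K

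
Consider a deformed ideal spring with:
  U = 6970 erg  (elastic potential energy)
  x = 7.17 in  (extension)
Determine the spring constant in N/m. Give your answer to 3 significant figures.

0.0420 N/m

Rearranging: k = 2U/x².
U = 6970 erg = 6.970×10^-4 J; x = 7.17 in = 0.1821 m.
k = 0.04203 N/m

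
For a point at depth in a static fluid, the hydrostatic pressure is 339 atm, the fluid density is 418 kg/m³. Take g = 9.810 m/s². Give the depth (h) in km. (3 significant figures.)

8.38 km

Rearranging P = ρ·g·h for h: h = P/(ρ·g).
P = 339 atm = 3.435×10^7 Pa; ρ = 418 kg/m³; g = 9.810 m/s².
h = 8377 m
8377 m × (1 km / 1000 m) = 8.377 km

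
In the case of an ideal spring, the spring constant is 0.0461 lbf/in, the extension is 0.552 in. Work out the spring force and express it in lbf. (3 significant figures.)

0.0254 lbf

From Hooke's law: F = kx.
k = 0.0461 lbf/in = 8.073 N/m; x = 0.552 in = 0.01402 m.
F = 0.1132 N  (the unit combination reduces to kg·m/s² = N)
0.1132 N × (1 lbf / 4.448 N) = 0.02545 lbf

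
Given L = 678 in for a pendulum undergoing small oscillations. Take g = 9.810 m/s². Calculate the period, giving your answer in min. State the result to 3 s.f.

0.139 min

T is given directly by: T = 2π√(L/g).
L = 678 in = 17.22 m; g = 9.810 m/s².
T = 8.325 s
8.325 s × (1 min / 60.00 s) = 0.1387 min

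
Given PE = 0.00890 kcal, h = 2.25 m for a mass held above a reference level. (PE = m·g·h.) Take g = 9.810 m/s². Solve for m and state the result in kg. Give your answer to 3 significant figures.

1.69 kg

Solving PE = m·g·h for m: m = PE/(g·h).
PE = 0.00890 kcal = 37.24 J; h = 2.25 m; g = 9.810 m/s².
m = 1.687 kg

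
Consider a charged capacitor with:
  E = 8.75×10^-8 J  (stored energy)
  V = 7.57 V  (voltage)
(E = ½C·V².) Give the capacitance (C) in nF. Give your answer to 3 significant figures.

Rearranging: C = 2E/V².
E = 8.75×10^-8 J; V = 7.57 V.
C = 3.054×10^-9 F
3.054×10^-9 F × (1 nF / 1.000×10^-9 F) = 3.054 nF

3.05 nF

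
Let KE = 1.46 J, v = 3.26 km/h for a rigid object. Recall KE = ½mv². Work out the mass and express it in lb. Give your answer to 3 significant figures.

7.85 lb

Rearranging KE = ½mv² for m: m = 2·KE/v².
KE = 1.46 J; v = 3.26 km/h = 0.9056 m/s.
m = 3.561 kg
3.561 kg × (1 lb / 0.4536 kg) = 7.850 lb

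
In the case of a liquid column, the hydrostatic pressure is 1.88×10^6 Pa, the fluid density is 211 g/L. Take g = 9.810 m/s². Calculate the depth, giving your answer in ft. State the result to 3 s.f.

Solving P = ρ·g·h for h: h = P/(ρ·g).
P = 1.88×10^6 Pa; ρ = 211 g/L = 211.0 kg/m³; g = 9.810 m/s².
h = 908.3 m
908.3 m × (1 ft / 0.3048 m) = 2980 ft

2980 ft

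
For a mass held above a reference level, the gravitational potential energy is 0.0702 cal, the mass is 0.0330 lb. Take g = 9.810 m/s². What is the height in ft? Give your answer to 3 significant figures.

6.56 ft

Solving PE = m·g·h for h: h = PE/(m·g).
PE = 0.0702 cal = 0.2937 J; m = 0.0330 lb = 0.01497 kg; g = 9.810 m/s².
h = 2.000 m
2.000 m × (1 ft / 0.3048 m) = 6.562 ft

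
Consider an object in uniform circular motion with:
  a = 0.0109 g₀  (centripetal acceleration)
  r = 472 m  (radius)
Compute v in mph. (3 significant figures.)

Solving a = v²/r for v: v = √(a·r).
a = 0.0109 g₀ = 0.1069 m/s²; r = 472 m.
v = 7.103 m/s
7.103 m/s × (1 mph / 0.4470 m/s) = 15.89 mph

15.9 mph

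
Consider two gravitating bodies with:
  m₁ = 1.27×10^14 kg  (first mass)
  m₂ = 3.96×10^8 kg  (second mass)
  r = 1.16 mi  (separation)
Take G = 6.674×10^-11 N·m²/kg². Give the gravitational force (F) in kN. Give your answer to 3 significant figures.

963 kN

Directly: F = Gm₁m₂/r².
m₁ = 1.27×10^14 kg; m₂ = 3.96×10^8 kg; r = 1.16 mi = 1867 m; G = 6.674×10^-11 N·m²/kg².
F = 9.631×10^5 N  (the unit combination reduces to kg·m/s² = N)
9.631×10^5 N × (1 kN / 1000 N) = 963.1 kN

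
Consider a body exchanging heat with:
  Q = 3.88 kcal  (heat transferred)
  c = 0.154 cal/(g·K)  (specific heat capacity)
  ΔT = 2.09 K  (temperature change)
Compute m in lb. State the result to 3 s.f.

26.6 lb

Rearranging: m = Q/(c·ΔT).
Q = 3.88 kcal = 16234 J; c = 0.154 cal/(g·K) = 644.3 J/(kg·K); ΔT = 2.09 K.
m = 12.05 kg
12.05 kg × (1 lb / 0.4536 kg) = 26.58 lb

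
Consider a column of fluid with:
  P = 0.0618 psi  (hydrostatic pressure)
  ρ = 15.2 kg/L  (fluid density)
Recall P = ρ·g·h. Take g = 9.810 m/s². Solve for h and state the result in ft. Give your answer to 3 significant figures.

Solving P = ρ·g·h for h: h = P/(ρ·g).
P = 0.0618 psi = 426.1 Pa; ρ = 15.2 kg/L = 15200 kg/m³; g = 9.810 m/s².
h = 0.002858 m
0.002858 m × (1 ft / 0.3048 m) = 0.009375 ft

0.00938 ft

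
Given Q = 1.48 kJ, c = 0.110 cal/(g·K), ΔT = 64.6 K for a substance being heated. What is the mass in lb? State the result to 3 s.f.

Rearranging: m = Q/(c·ΔT).
Q = 1.48 kJ = 1480 J; c = 0.110 cal/(g·K) = 460.2 J/(kg·K); ΔT = 64.6 K.
m = 0.04978 kg
0.04978 kg × (1 lb / 0.4536 kg) = 0.1097 lb

0.110 lb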